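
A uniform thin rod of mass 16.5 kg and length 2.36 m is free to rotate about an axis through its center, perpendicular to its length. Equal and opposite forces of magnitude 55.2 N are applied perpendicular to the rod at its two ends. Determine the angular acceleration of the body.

I = (1/12)ML² = (1/12)(16.5)(2.36)² = 7.658 kg·m².
The couple gives τ = F·(L/2) + F·(L/2) = F L = (55.2)(2.36) = 130.3 N·m.
From τ = Iα: α = 130.3/7.658 = 17.01 rad/s².

α ≈ 17.0 rad/s²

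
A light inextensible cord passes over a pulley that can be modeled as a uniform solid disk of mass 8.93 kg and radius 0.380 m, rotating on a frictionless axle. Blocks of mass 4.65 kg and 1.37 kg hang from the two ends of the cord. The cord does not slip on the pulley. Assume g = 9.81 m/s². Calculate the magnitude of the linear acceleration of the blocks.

a ≈ 3.07 m/s²

I = ½MR² = (1/2)(8.93)(0.380)² = 0.6447 kg·m².
Heavier block: m₁g − T₁ = m₁a. Lighter block: T₂ − m₂g = m₂a.
Pulley: (T₁ − T₂)R = Iα = I(a/R), so T₁ − T₂ = (I/R²)a = (1/2)M_p a = 4.465·a.
Adding the three: (m₁ − m₂)g = (m₁ + m₂ + 4.465)a, so a = (4.65 − 1.37)(9.81)/(4.65 + 1.37 + 4.465) = 3.069 m/s².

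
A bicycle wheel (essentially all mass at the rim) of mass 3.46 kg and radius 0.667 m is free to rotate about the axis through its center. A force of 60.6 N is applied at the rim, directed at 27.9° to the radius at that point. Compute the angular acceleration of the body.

I = MR² = (3.46)(0.667)² = 1.539 kg·m².
Only the tangential component produces torque: τ = F R sinθ = (60.6)(0.667) sin 27.9° = 18.91 N·m.
From τ = Iα: α = 18.91/1.539 = 12.29 rad/s².

α ≈ 12.3 rad/s²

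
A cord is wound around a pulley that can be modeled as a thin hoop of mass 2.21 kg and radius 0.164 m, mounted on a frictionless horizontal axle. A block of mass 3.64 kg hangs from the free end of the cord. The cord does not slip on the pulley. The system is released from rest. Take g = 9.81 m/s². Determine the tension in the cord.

I = MR² = (2.21)(0.164)² = 0.05944 kg·m².
Block: mg − T = ma. Pulley: TR = Iα. No-slip: a = αR, so T = (I/R²)a = 2.210·a.
Then mg = (m + 2.210)a, so a = (3.64)(9.81)/(3.64 + 2.210) = 6.104 m/s².
T = 2.210·a = 13.49 N.

T ≈ 13.5 N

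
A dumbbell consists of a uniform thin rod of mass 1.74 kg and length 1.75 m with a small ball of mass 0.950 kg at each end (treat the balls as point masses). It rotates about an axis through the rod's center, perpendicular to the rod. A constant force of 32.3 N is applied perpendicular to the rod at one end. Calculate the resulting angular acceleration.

α ≈ 14.9 rad/s²

I_rod = (1/12)ML² = (1/12)(1.74)(1.75)² = 0.4441 kg·m².
I_balls = 2·m·(L/2)² = 2(0.950)(0.8750)² = 1.455 kg·m².
Total I = 1.899 kg·m².
τ = F·(L/2) = (32.3)(0.875) = 28.26 N·m.
α = τ/I = 28.26/1.899 = 14.88 rad/s².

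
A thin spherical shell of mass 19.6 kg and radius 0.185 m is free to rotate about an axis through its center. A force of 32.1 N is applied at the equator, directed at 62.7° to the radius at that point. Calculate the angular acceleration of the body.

α ≈ 11.8 rad/s²

I = (2/3)MR² = (2/3)(19.6)(0.185)² = 0.4472 kg·m².
Only the tangential component produces torque: τ = F R sinθ = (32.1)(0.185) sin 62.7° = 5.277 N·m.
Newton's second law for rotation, τ = Iα, gives α = τ/I = 5.277/0.4472 = 11.80 rad/s².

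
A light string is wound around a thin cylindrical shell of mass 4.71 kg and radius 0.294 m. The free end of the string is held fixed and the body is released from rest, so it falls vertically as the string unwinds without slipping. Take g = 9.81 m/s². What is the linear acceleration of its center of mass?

a ≈ 4.91 m/s²

Translation: Mg − T = Ma. Rotation about the center: TR = Iα with I = MR².
With a = αR: T = (I/R²)a = M a, so Mg = (1 + 1.000)Ma.
a = g/(1 + 1.000) = 9.81/2.000 = 4.905 m/s².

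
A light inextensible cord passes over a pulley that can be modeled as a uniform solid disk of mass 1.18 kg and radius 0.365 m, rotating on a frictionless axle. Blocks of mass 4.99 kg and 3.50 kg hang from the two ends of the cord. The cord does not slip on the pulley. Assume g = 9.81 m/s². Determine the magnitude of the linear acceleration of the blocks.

I = ½MR² = (1/2)(1.18)(0.365)² = 0.07860 kg·m².
Heavier block: m₁g − T₁ = m₁a. Lighter block: T₂ − m₂g = m₂a.
Pulley: (T₁ − T₂)R = Iα = I(a/R), so T₁ − T₂ = (I/R²)a = (1/2)M_p a = 0.5900·a.
Adding the three: (m₁ − m₂)g = (m₁ + m₂ + 0.5900)a, so a = (4.99 − 3.50)(9.81)/(4.99 + 3.50 + 0.5900) = 1.610 m/s².

a ≈ 1.61 m/s²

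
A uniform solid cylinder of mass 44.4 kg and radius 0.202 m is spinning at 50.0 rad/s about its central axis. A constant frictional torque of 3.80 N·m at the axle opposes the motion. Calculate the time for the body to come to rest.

I = ½MR² = (1/2)(44.4)(0.202)² = 0.9058 kg·m².
The net torque has magnitude 3.80 N·m, opposing ω.
|α| = τ/I = 3.800/0.9058 = 4.195 rad/s² (deceleration).
0 = ω₀ − |α|t ⇒ t = ω₀/|α| = 50.0/4.195 = 11.92 s.

t ≈ 11.9 s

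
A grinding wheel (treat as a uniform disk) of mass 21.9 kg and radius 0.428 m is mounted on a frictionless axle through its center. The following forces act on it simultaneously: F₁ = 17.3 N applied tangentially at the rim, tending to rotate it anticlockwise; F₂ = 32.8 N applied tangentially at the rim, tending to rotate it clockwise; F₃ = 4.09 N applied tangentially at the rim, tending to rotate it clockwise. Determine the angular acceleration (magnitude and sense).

I = ½MR² = (1/2)(21.9)(0.428)² = 2.006 kg·m².
Taking anticlockwise as positive: τ₁ = +(17.3)(0.428) = +7.404 N·m; τ₂ = −(32.8)(0.428) = −14.04 N·m; τ₃ = −(4.09)(0.428) = −1.751 N·m.
Net torque τ = -8.385 N·m.
α = τ/I = -8.385/2.006 = -4.180 rad/s².

α ≈ 4.18 rad/s², clockwise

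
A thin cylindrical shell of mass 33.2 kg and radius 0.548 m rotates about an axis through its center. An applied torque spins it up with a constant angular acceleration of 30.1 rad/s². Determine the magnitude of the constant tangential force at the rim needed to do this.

I = MR² = (33.2)(0.548)² = 9.970 kg·m².
The required torque is τ = Iα = (9.970)(30.10) = 300.1 N·m.
A tangential force at the rim gives τ = FR, so F = τ/R = 300.1/0.548 = 547.6 N.

F ≈ 548 N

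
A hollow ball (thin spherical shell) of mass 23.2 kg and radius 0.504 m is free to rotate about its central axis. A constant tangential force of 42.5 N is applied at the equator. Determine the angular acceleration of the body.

I = (2/3)MR² = (2/3)(23.2)(0.504)² = 3.929 kg·m².
τ = F R = (42.5)(0.504) = 21.42 N·m.
From τ = Iα: α = 21.42/3.929 = 5.452 rad/s².

α ≈ 5.45 rad/s²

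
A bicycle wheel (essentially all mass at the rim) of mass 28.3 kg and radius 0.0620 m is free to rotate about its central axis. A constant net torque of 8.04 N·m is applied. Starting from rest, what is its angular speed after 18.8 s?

ω ≈ 1390 rad/s

I = MR² = (28.3)(0.0620)² = 0.1088 kg·m².
α = τ/I = 8.04/0.1088 = 73.91 rad/s².
ω = ω₀ + αt = 0 + (73.91)(18.8) = 1389 rad/s.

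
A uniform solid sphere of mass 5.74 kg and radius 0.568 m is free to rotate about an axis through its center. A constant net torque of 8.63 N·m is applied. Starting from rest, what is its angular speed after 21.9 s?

ω ≈ 255 rad/s

I = (2/5)MR² = (2/5)(5.74)(0.568)² = 0.7407 kg·m².
α = τ/I = 8.63/0.7407 = 11.65 rad/s².
ω = ω₀ + αt = 0 + (11.65)(21.9) = 255.1 rad/s.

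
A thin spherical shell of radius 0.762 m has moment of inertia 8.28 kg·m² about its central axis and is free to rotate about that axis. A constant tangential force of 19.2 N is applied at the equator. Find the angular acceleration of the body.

τ = F R = (19.2)(0.762) = 14.63 N·m.
From τ = Iα: α = 14.63/8.280 = 1.767 rad/s².

α ≈ 1.77 rad/s²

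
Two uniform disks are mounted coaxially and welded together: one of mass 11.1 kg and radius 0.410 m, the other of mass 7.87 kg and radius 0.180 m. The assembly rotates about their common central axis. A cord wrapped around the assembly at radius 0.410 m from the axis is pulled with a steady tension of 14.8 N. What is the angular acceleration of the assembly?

I = ½M₁R₁² + ½M₂R₂² = ½(11.1)(0.410)² + ½(7.87)(0.180)² = 1.060 kg·m².
τ = F r = (14.8)(0.410) = 6.068 N·m.
α = τ/I = 6.068/1.060 = 5.722 rad/s².

α ≈ 5.72 rad/s²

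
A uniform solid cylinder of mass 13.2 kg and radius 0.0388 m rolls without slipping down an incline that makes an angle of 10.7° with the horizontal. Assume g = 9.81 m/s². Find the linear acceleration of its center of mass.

Translation along the incline: Mg sinθ − f = Ma.
Rotation about the center: fR = Iα with I = ½MR². No-slip gives a = αR, so f = (I/R²)a = (1/2)M a.
Substituting: Mg sinθ = (1 + 0.5000)Ma, so a = g sinθ/(1 + 0.5000) = (9.81) sin 10.7° / 1.500 = 1.214 m/s².

a ≈ 1.21 m/s²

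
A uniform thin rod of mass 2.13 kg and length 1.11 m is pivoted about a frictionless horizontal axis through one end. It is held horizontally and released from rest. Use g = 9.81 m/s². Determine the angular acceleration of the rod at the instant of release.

α ≈ 13.3 rad/s²

About the pivot, I = (1/3)ML² = (1/3)(2.13)(1.11)² = 0.8748 kg·m².
The weight acts at the center, a distance L/2 = 0.5550 m from the pivot; τ = Mg(L/2) = 11.60 N·m.
α = τ/I = 11.60/0.8748 = 13.26 rad/s².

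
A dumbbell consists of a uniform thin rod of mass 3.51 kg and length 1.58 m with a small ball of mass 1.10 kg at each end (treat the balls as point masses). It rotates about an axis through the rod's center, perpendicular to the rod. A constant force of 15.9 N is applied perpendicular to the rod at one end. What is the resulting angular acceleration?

α ≈ 5.97 rad/s²

I_rod = (1/12)ML² = (1/12)(3.51)(1.58)² = 0.7302 kg·m².
I_balls = 2·m·(L/2)² = 2(1.10)(0.7900)² = 1.373 kg·m².
Total I = 2.103 kg·m².
τ = F·(L/2) = (15.9)(0.790) = 12.56 N·m.
α = τ/I = 12.56/2.103 = 5.972 rad/s².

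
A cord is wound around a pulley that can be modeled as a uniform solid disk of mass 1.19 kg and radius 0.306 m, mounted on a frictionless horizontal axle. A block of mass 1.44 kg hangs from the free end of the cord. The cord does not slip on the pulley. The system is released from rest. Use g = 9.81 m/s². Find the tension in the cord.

T ≈ 4.13 N

I = ½MR² = (1/2)(1.19)(0.306)² = 0.05571 kg·m².
Block: mg − T = ma. Pulley: TR = Iα. No-slip: a = αR, so T = (I/R²)a = 0.5950·a.
Then mg = (m + 0.5950)a, so a = (1.44)(9.81)/(1.44 + 0.5950) = 6.942 m/s².
T = 0.5950·a = 4.130 N.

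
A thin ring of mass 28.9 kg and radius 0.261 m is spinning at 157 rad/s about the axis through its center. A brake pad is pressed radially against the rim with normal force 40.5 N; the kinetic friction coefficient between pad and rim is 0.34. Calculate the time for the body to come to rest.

t ≈ 86.0 s

I = MR² = (28.9)(0.261)² = 1.969 kg·m².
Friction force f = μN = (0.34)(40.5) = 13.77 N at the rim; torque magnitude τ = fR = 3.594 N·m, opposing ω.
|α| = τ/I = 3.594/1.969 = 1.826 rad/s² (deceleration).
0 = ω₀ − |α|t ⇒ t = ω₀/|α| = 157/1.826 = 86.00 s.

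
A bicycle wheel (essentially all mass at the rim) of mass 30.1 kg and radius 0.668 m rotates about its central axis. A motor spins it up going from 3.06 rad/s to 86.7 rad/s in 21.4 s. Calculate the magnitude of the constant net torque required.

τ ≈ 52.5 N·m

I = MR² = (30.1)(0.668)² = 13.43 kg·m².
α = Δω/Δt = (86.7 − 3.06)/21.4 = 3.908 rad/s².
τ = Iα = (13.43)(3.908) = 52.50 N·m.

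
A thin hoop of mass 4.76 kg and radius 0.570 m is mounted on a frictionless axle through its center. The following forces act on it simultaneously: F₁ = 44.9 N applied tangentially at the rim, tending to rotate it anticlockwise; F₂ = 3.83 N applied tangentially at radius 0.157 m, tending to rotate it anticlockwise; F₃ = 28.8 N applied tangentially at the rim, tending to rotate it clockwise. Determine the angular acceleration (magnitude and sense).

I = MR² = (4.76)(0.570)² = 1.547 kg·m².
Taking anticlockwise as positive: τ₁ = +(44.9)(0.570) = +25.59 N·m; τ₂ = +(3.83)(0.157) = +0.6013 N·m; τ₃ = −(28.8)(0.570) = −16.42 N·m.
Net torque τ = 9.778 N·m.
α = τ/I = 9.778/1.547 = 6.323 rad/s².

α ≈ 6.32 rad/s², anticlockwise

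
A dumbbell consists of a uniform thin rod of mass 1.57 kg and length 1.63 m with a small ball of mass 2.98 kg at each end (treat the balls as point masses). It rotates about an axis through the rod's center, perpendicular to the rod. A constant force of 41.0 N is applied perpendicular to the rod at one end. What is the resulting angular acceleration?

α ≈ 7.76 rad/s²

I_rod = (1/12)ML² = (1/12)(1.57)(1.63)² = 0.3476 kg·m².
I_balls = 2·m·(L/2)² = 2(2.98)(0.8150)² = 3.959 kg·m².
Total I = 4.306 kg·m².
τ = F·(L/2) = (41.0)(0.815) = 33.41 N·m.
α = τ/I = 33.41/4.306 = 7.759 rad/s².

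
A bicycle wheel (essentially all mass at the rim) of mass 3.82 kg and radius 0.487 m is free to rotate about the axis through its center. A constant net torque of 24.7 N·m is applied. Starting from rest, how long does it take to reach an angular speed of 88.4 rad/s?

I = MR² = (3.82)(0.487)² = 0.9060 kg·m².
α = τ/I = 24.7/0.9060 = 27.26 rad/s².
ω = αt ⇒ t = ω/α = 88.4/27.26 = 3.242 s.

t ≈ 3.24 s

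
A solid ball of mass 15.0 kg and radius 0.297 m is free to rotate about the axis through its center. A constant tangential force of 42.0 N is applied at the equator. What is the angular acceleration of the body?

I = (2/5)MR² = (2/5)(15.0)(0.297)² = 0.5293 kg·m².
τ = F R = (42.0)(0.297) = 12.47 N·m.
Newton's second law for rotation, τ = Iα, gives α = τ/I = 12.47/0.5293 = 23.57 rad/s².

α ≈ 23.6 rad/s²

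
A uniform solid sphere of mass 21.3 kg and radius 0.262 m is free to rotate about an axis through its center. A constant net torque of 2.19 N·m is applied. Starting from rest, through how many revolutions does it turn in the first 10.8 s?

≈ 34.8 revolutions

I = (2/5)MR² = (2/5)(21.3)(0.262)² = 0.5848 kg·m².
α = τ/I = 2.19/0.5848 = 3.745 rad/s².
θ = ½αt² = ½(3.745)(10.8)² = 218.4 rad.
Revolutions = θ/(2π) = 34.76.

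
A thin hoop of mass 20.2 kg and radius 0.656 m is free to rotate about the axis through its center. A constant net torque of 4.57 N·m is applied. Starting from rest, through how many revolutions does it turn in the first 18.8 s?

≈ 14.8 revolutions

I = MR² = (20.2)(0.656)² = 8.693 kg·m².
α = τ/I = 4.57/8.693 = 0.5257 rad/s².
θ = ½αt² = ½(0.5257)(18.8)² = 92.91 rad.
Revolutions = θ/(2π) = 14.79.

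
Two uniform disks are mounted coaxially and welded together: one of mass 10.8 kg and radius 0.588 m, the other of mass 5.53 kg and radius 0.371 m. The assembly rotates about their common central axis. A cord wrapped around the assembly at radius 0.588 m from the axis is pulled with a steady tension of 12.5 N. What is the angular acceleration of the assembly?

α ≈ 3.27 rad/s²

I = ½M₁R₁² + ½M₂R₂² = ½(10.8)(0.588)² + ½(5.53)(0.371)² = 2.248 kg·m².
τ = F r = (12.5)(0.588) = 7.350 N·m.
α = τ/I = 7.350/2.248 = 3.270 rad/s².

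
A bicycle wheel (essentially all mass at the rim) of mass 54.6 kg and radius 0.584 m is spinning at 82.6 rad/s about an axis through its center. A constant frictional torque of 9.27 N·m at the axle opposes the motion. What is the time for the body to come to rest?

I = MR² = (54.6)(0.584)² = 18.62 kg·m².
The net torque has magnitude 9.27 N·m, opposing ω.
|α| = τ/I = 9.270/18.62 = 0.4978 rad/s² (deceleration).
0 = ω₀ − |α|t ⇒ t = ω₀/|α| = 82.6/0.4978 = 165.9 s.

t ≈ 166 s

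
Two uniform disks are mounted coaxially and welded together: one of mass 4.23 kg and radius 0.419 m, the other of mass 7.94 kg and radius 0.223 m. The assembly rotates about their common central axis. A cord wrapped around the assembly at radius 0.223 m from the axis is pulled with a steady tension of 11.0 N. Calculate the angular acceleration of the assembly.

I = ½M₁R₁² + ½M₂R₂² = ½(4.23)(0.419)² + ½(7.94)(0.223)² = 0.5687 kg·m².
τ = F r = (11.0)(0.223) = 2.453 N·m.
α = τ/I = 2.453/0.5687 = 4.313 rad/s².

α ≈ 4.31 rad/s²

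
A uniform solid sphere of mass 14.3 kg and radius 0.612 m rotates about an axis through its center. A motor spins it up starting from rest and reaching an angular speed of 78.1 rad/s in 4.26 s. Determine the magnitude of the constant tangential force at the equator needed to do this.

F ≈ 64.2 N

I = (2/5)MR² = (2/5)(14.3)(0.612)² = 2.142 kg·m².
α = Δω/Δt = (78.1 − 0)/4.26 = 18.33 rad/s².
The required torque is τ = Iα = (2.142)(18.33) = 39.28 N·m.
A tangential force at the equator gives τ = FR, so F = τ/R = 39.28/0.612 = 64.18 N.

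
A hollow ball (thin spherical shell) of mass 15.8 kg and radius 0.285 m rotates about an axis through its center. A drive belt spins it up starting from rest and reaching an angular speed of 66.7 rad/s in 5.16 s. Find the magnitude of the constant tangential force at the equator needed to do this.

F ≈ 38.8 N

I = (2/3)MR² = (2/3)(15.8)(0.285)² = 0.8556 kg·m².
α = Δω/Δt = (66.7 − 0)/5.16 = 12.93 rad/s².
The required torque is τ = Iα = (0.8556)(12.93) = 11.06 N·m.
A tangential force at the equator gives τ = FR, so F = τ/R = 11.06/0.285 = 38.80 N.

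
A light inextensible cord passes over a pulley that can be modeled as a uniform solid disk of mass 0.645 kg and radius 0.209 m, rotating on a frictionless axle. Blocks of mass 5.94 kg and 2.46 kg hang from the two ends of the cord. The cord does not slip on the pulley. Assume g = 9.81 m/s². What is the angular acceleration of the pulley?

I = ½MR² = (1/2)(0.645)(0.209)² = 0.01409 kg·m².
Heavier block: m₁g − T₁ = m₁a. Lighter block: T₂ − m₂g = m₂a.
Pulley: (T₁ − T₂)R = Iα = I(a/R), so T₁ − T₂ = (I/R²)a = (1/2)M_p a = 0.3225·a.
Adding the three: (m₁ − m₂)g = (m₁ + m₂ + 0.3225)a, so a = (5.94 − 2.46)(9.81)/(5.94 + 2.46 + 0.3225) = 3.914 m/s².
α = a/R = 3.914/0.209 = 18.73 rad/s².

α ≈ 18.7 rad/s²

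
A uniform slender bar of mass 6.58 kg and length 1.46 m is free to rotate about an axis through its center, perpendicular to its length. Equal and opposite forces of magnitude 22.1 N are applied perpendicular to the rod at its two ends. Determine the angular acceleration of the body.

α ≈ 27.6 rad/s²

I = (1/12)ML² = (1/12)(6.58)(1.46)² = 1.169 kg·m².
The couple gives τ = F·(L/2) + F·(L/2) = F L = (22.1)(1.46) = 32.27 N·m.
From τ = Iα: α = 32.27/1.169 = 27.61 rad/s².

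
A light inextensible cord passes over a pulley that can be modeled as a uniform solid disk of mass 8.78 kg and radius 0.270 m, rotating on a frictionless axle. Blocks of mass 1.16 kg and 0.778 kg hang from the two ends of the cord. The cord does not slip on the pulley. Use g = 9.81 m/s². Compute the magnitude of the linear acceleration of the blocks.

a ≈ 0.592 m/s²

I = ½MR² = (1/2)(8.78)(0.270)² = 0.3200 kg·m².
Heavier block: m₁g − T₁ = m₁a. Lighter block: T₂ − m₂g = m₂a.
Pulley: (T₁ − T₂)R = Iα = I(a/R), so T₁ − T₂ = (I/R²)a = (1/2)M_p a = 4.390·a.
Adding the three: (m₁ − m₂)g = (m₁ + m₂ + 4.390)a, so a = (1.16 − 0.778)(9.81)/(1.16 + 0.778 + 4.390) = 0.5922 m/s².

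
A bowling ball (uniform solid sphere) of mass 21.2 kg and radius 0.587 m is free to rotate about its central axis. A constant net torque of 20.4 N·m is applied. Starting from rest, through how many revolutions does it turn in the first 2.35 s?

≈ 3.07 revolutions

I = (2/5)MR² = (2/5)(21.2)(0.587)² = 2.922 kg·m².
α = τ/I = 20.4/2.922 = 6.982 rad/s².
θ = ½αt² = ½(6.982)(2.35)² = 19.28 rad.
Revolutions = θ/(2π) = 3.068.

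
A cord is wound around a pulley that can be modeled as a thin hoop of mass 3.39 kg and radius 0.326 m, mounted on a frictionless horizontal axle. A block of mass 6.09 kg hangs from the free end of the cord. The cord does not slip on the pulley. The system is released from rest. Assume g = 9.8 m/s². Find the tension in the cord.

T ≈ 21.3 N

I = MR² = (3.39)(0.326)² = 0.3603 kg·m².
Block: mg − T = ma. Pulley: TR = Iα. No-slip: a = αR, so T = (I/R²)a = 3.390·a.
Then mg = (m + 3.390)a, so a = (6.09)(9.8)/(6.09 + 3.390) = 6.296 m/s².
T = 3.390·a = 21.34 N.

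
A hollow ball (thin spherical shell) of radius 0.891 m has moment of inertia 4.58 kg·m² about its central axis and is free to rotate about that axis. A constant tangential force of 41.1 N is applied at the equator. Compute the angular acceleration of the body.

τ = F R = (41.1)(0.891) = 36.62 N·m.
From τ = Iα: α = 36.62/4.580 = 7.996 rad/s².

α ≈ 8.00 rad/s²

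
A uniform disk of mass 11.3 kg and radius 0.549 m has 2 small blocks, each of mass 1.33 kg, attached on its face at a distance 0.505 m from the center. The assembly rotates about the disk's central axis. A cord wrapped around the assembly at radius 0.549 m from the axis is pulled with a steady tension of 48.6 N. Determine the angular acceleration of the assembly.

α ≈ 11.2 rad/s²

I_disk = ½MR² = ½(11.3)(0.549)² = 1.703 kg·m².
I_blocks = 2·m·r² = 2(1.33)(0.505)² = 0.6784 kg·m².
Total I = 2.381 kg·m².
τ = F r = (48.6)(0.549) = 26.68 N·m.
α = τ/I = 26.68/2.381 = 11.20 rad/s².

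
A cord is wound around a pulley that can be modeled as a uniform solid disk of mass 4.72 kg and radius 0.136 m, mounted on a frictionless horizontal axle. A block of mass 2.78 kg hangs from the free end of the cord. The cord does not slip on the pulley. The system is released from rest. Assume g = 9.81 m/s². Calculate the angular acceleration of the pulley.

α ≈ 39.0 rad/s²

I = ½MR² = (1/2)(4.72)(0.136)² = 0.04365 kg·m².
Block: mg − T = ma. Pulley: TR = Iα. No-slip: a = αR, so T = (I/R²)a = 2.360·a.
Then mg = (m + 2.360)a, so a = (2.78)(9.81)/(2.78 + 2.360) = 5.306 m/s².
α = a/R = 5.306/0.136 = 39.01 rad/s².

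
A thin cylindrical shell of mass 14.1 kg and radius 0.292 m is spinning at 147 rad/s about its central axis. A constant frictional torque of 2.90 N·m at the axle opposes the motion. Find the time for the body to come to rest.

t ≈ 60.9 s

I = MR² = (14.1)(0.292)² = 1.202 kg·m².
The net torque has magnitude 2.90 N·m, opposing ω.
|α| = τ/I = 2.900/1.202 = 2.412 rad/s² (deceleration).
0 = ω₀ − |α|t ⇒ t = ω₀/|α| = 147/2.412 = 60.94 s.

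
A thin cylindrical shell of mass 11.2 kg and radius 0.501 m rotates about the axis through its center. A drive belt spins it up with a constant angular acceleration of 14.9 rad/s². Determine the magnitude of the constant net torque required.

τ ≈ 41.9 N·m

I = MR² = (11.2)(0.501)² = 2.811 kg·m².
τ = Iα = (2.811)(14.90) = 41.89 N·m.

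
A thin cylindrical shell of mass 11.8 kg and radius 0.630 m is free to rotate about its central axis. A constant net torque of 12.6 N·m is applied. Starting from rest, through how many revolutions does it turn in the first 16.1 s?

I = MR² = (11.8)(0.630)² = 4.683 kg·m².
α = τ/I = 12.6/4.683 = 2.690 rad/s².
θ = ½αt² = ½(2.690)(16.1)² = 348.7 rad.
Revolutions = θ/(2π) = 55.49.

≈ 55.5 revolutions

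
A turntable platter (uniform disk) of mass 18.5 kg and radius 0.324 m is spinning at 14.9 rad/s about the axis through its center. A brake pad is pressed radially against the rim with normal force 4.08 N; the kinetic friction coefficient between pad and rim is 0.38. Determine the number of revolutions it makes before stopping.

≈ 34.2 revolutions

I = ½MR² = (1/2)(18.5)(0.324)² = 0.9710 kg·m².
Friction force f = μN = (0.38)(4.08) = 1.550 N at the rim; torque magnitude τ = fR = 0.5023 N·m, opposing ω.
|α| = τ/I = 0.5023/0.9710 = 0.5173 rad/s² (deceleration).
ω² = ω₀² − 2|α|θ with ω = 0 ⇒ θ = ω₀²/(2|α|) = 214.6 rad = 34.15 rev.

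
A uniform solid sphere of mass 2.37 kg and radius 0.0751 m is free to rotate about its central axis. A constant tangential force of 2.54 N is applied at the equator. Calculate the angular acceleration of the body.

α ≈ 35.7 rad/s²

I = (2/5)MR² = (2/5)(2.37)(0.0751)² = 0.005347 kg·m².
τ = F R = (2.54)(0.0751) = 0.1908 N·m.
Newton's second law for rotation, τ = Iα, gives α = τ/I = 0.1908/0.005347 = 35.68 rad/s².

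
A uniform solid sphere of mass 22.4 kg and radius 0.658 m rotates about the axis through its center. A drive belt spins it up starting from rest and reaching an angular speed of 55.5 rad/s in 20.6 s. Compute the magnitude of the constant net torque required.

I = (2/5)MR² = (2/5)(22.4)(0.658)² = 3.879 kg·m².
α = Δω/Δt = (55.5 − 0)/20.6 = 2.694 rad/s².
τ = Iα = (3.879)(2.694) = 10.45 N·m.

τ ≈ 10.5 N·m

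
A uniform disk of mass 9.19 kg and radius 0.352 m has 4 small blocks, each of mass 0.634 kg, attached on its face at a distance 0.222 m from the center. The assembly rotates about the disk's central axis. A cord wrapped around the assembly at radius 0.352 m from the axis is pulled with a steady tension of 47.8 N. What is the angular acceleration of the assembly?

α ≈ 24.2 rad/s²

I_disk = ½MR² = ½(9.19)(0.352)² = 0.5693 kg·m².
I_blocks = 4·m·r² = 4(0.634)(0.222)² = 0.1250 kg·m².
Total I = 0.6943 kg·m².
τ = F r = (47.8)(0.352) = 16.83 N·m.
α = τ/I = 16.83/0.6943 = 24.23 rad/s².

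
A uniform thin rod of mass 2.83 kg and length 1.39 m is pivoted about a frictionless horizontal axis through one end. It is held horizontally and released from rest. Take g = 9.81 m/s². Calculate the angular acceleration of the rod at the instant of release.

About the pivot, I = (1/3)ML² = (1/3)(2.83)(1.39)² = 1.823 kg·m².
The weight acts at the center, a distance L/2 = 0.6950 m from the pivot; τ = Mg(L/2) = 19.29 N·m.
α = τ/I = 19.29/1.823 = 10.59 rad/s².

α ≈ 10.6 rad/s²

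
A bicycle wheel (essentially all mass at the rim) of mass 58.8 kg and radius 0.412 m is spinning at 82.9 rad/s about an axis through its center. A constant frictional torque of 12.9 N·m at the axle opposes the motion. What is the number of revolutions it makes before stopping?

I = MR² = (58.8)(0.412)² = 9.981 kg·m².
The net torque has magnitude 12.9 N·m, opposing ω.
|α| = τ/I = 12.90/9.981 = 1.292 rad/s² (deceleration).
ω² = ω₀² − 2|α|θ with ω = 0 ⇒ θ = ω₀²/(2|α|) = 2659 rad = 423.1 rev.

≈ 423 revolutions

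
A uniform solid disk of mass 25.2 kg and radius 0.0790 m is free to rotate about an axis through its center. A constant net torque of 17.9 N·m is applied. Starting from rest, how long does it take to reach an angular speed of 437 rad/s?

I = ½MR² = (1/2)(25.2)(0.0790)² = 0.07864 kg·m².
α = τ/I = 17.9/0.07864 = 227.6 rad/s².
ω = αt ⇒ t = ω/α = 437/227.6 = 1.920 s.

t ≈ 1.92 s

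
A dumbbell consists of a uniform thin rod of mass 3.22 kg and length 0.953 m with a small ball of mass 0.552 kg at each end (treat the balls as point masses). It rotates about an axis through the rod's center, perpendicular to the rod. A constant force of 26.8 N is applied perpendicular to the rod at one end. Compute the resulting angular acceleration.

I_rod = (1/12)ML² = (1/12)(3.22)(0.953)² = 0.2437 kg·m².
I_balls = 2·m·(L/2)² = 2(0.552)(0.4765)² = 0.2507 kg·m².
Total I = 0.4944 kg·m².
τ = F·(L/2) = (26.8)(0.476) = 12.77 N·m.
α = τ/I = 12.77/0.4944 = 25.83 rad/s².

α ≈ 25.8 rad/s²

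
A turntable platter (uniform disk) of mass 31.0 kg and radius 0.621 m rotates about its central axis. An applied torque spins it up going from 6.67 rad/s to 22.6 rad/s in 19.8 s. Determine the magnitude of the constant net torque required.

τ ≈ 4.81 N·m

I = ½MR² = (1/2)(31.0)(0.621)² = 5.977 kg·m².
α = Δω/Δt = (22.6 − 6.67)/19.8 = 0.8045 rad/s².
τ = Iα = (5.977)(0.8045) = 4.809 N·m.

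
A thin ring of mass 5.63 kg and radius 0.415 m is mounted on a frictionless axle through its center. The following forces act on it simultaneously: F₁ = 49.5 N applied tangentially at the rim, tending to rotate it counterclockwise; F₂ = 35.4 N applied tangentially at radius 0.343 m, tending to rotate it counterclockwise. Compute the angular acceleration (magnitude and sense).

I = MR² = (5.63)(0.415)² = 0.9696 kg·m².
Taking counterclockwise as positive: τ₁ = +(49.5)(0.415) = +20.54 N·m; τ₂ = +(35.4)(0.343) = +12.14 N·m.
Net torque τ = 32.68 N·m.
α = τ/I = 32.68/0.9696 = 33.71 rad/s².

α ≈ 33.7 rad/s², counterclockwise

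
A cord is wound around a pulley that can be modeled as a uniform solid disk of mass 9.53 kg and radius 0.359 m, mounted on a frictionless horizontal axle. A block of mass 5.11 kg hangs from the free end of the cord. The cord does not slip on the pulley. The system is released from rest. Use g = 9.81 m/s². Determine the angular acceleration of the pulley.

α ≈ 14.1 rad/s²

I = ½MR² = (1/2)(9.53)(0.359)² = 0.6141 kg·m².
Block: mg − T = ma. Pulley: TR = Iα. No-slip: a = αR, so T = (I/R²)a = 4.765·a.
Then mg = (m + 4.765)a, so a = (5.11)(9.81)/(5.11 + 4.765) = 5.076 m/s².
α = a/R = 5.076/0.359 = 14.14 rad/s².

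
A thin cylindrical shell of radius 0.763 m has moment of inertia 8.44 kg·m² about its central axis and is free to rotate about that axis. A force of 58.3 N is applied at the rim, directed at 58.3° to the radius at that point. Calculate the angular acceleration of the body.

α ≈ 4.48 rad/s²

Only the tangential component produces torque: τ = F R sinθ = (58.3)(0.763) sin 58.3° = 37.85 N·m.
Newton's second law for rotation, τ = Iα, gives α = τ/I = 37.85/8.440 = 4.484 rad/s².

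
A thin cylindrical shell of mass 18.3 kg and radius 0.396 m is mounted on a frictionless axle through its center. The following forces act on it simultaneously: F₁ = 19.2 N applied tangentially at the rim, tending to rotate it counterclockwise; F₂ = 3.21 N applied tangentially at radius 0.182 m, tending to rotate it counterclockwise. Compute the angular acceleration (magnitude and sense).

I = MR² = (18.3)(0.396)² = 2.870 kg·m².
Taking counterclockwise as positive: τ₁ = +(19.2)(0.396) = +7.603 N·m; τ₂ = +(3.21)(0.182) = +0.5842 N·m.
Net torque τ = 8.187 N·m.
α = τ/I = 8.187/2.870 = 2.853 rad/s².

α ≈ 2.85 rad/s², counterclockwise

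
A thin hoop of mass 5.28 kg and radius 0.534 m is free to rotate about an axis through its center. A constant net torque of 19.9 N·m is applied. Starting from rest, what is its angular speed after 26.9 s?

ω ≈ 356 rad/s

I = MR² = (5.28)(0.534)² = 1.506 kg·m².
α = τ/I = 19.9/1.506 = 13.22 rad/s².
ω = ω₀ + αt = 0 + (13.22)(26.9) = 355.5 rad/s.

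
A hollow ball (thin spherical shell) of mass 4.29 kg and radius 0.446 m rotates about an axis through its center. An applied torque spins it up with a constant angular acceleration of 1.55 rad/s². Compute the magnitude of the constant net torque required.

I = (2/3)MR² = (2/3)(4.29)(0.446)² = 0.5689 kg·m².
τ = Iα = (0.5689)(1.550) = 0.8818 N·m.

τ ≈ 0.882 N·m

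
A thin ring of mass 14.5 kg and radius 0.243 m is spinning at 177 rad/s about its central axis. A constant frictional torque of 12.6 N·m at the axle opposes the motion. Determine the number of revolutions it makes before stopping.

≈ 169 revolutions

I = MR² = (14.5)(0.243)² = 0.8562 kg·m².
The net torque has magnitude 12.6 N·m, opposing ω.
|α| = τ/I = 12.60/0.8562 = 14.72 rad/s² (deceleration).
ω² = ω₀² − 2|α|θ with ω = 0 ⇒ θ = ω₀²/(2|α|) = 1064 rad = 169.4 rev.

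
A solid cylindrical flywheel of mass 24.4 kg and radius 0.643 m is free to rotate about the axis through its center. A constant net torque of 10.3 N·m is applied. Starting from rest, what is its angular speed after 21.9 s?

ω ≈ 44.7 rad/s

I = ½MR² = (1/2)(24.4)(0.643)² = 5.044 kg·m².
α = τ/I = 10.3/5.044 = 2.042 rad/s².
ω = ω₀ + αt = 0 + (2.042)(21.9) = 44.72 rad/s.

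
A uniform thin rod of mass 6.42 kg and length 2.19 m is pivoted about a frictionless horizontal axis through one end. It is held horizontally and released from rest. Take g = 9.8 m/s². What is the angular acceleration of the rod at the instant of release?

About the pivot, I = (1/3)ML² = (1/3)(6.42)(2.19)² = 10.26 kg·m².
The weight acts at the center, a distance L/2 = 1.095 m from the pivot; τ = Mg(L/2) = 68.89 N·m.
α = τ/I = 68.89/10.26 = 6.712 rad/s².

α ≈ 6.71 rad/s²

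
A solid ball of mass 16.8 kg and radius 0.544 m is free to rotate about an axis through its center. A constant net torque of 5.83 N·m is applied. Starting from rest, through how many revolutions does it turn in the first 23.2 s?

I = (2/5)MR² = (2/5)(16.8)(0.544)² = 1.989 kg·m².
α = τ/I = 5.83/1.989 = 2.932 rad/s².
θ = ½αt² = ½(2.932)(23.2)² = 788.9 rad.
Revolutions = θ/(2π) = 125.6.

≈ 126 revolutions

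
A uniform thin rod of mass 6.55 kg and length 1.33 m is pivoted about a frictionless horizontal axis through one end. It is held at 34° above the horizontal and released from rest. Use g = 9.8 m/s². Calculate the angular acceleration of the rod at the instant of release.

α ≈ 9.16 rad/s²

About the pivot, I = (1/3)ML² = (1/3)(6.55)(1.33)² = 3.862 kg·m².
The weight acts at the center, a distance L/2 = 0.6650 m from the pivot; τ = Mg(L/2) cos 34° = 35.39 N·m.
α = τ/I = 35.39/3.862 = 9.163 rad/s².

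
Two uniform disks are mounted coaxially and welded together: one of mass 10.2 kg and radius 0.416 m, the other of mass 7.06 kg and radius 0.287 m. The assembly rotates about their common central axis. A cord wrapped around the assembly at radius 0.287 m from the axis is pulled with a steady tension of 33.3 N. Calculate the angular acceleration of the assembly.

α ≈ 8.15 rad/s²

I = ½M₁R₁² + ½M₂R₂² = ½(10.2)(0.416)² + ½(7.06)(0.287)² = 1.173 kg·m².
τ = F r = (33.3)(0.287) = 9.557 N·m.
α = τ/I = 9.557/1.173 = 8.145 rad/s².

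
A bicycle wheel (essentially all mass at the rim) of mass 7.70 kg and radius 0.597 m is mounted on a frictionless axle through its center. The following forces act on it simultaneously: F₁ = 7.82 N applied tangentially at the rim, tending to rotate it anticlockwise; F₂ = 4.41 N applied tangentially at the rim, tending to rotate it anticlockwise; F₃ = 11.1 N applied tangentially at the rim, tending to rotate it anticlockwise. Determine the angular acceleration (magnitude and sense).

I = MR² = (7.70)(0.597)² = 2.744 kg·m².
Taking anticlockwise as positive: τ₁ = +(7.82)(0.597) = +4.669 N·m; τ₂ = +(4.41)(0.597) = +2.633 N·m; τ₃ = +(11.1)(0.597) = +6.627 N·m.
Net torque τ = 13.93 N·m.
α = τ/I = 13.93/2.744 = 5.075 rad/s².

α ≈ 5.08 rad/s², anticlockwise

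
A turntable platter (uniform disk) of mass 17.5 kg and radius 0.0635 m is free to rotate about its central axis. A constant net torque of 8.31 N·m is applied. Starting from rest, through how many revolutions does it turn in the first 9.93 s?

≈ 1850 revolutions

I = ½MR² = (1/2)(17.5)(0.0635)² = 0.03528 kg·m².
α = τ/I = 8.31/0.03528 = 235.5 rad/s².
θ = ½αt² = ½(235.5)(9.93)² = 11610 rad.
Revolutions = θ/(2π) = 1848.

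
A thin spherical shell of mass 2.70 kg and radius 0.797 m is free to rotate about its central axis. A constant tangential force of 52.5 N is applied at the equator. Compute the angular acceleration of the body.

α ≈ 36.6 rad/s²

I = (2/3)MR² = (2/3)(2.70)(0.797)² = 1.143 kg·m².
τ = F R = (52.5)(0.797) = 41.84 N·m.
Newton's second law for rotation, τ = Iα, gives α = τ/I = 41.84/1.143 = 36.60 rad/s².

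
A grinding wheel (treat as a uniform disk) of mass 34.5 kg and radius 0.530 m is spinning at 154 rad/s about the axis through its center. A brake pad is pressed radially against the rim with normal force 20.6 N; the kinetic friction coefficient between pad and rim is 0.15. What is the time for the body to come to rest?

I = ½MR² = (1/2)(34.5)(0.530)² = 4.846 kg·m².
Friction force f = μN = (0.15)(20.6) = 3.090 N at the rim; torque magnitude τ = fR = 1.638 N·m, opposing ω.
|α| = τ/I = 1.638/4.846 = 0.3380 rad/s² (deceleration).
0 = ω₀ − |α|t ⇒ t = ω₀/|α| = 154/0.3380 = 455.6 s.

t ≈ 456 s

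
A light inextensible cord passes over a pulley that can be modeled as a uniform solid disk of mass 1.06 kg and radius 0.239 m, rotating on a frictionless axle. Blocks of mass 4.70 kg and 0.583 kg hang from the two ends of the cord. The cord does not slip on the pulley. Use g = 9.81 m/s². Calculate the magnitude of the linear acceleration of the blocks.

a ≈ 6.95 m/s²

I = ½MR² = (1/2)(1.06)(0.239)² = 0.03027 kg·m².
Heavier block: m₁g − T₁ = m₁a. Lighter block: T₂ − m₂g = m₂a.
Pulley: (T₁ − T₂)R = Iα = I(a/R), so T₁ − T₂ = (I/R²)a = (1/2)M_p a = 0.5300·a.
Adding the three: (m₁ − m₂)g = (m₁ + m₂ + 0.5300)a, so a = (4.70 − 0.583)(9.81)/(4.70 + 0.583 + 0.5300) = 6.948 m/s².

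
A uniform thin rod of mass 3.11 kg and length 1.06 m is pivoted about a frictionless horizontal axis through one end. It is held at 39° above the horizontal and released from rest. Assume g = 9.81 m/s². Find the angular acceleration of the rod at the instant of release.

About the pivot, I = (1/3)ML² = (1/3)(3.11)(1.06)² = 1.165 kg·m².
The weight acts at the center, a distance L/2 = 0.5300 m from the pivot; τ = Mg(L/2) cos 39° = 12.57 N·m.
α = τ/I = 12.57/1.165 = 10.79 rad/s².
(Equivalently α = (3g/(2L)) cos 39° = 10.79 rad/s².)

α ≈ 10.8 rad/s²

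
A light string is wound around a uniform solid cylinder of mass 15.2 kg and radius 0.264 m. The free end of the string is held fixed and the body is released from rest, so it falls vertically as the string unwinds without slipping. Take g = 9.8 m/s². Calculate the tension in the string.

Translation: Mg − T = Ma. Rotation about the center: TR = Iα with I = ½MR².
With a = αR: T = (I/R²)a = (1/2)M a, so Mg = (1 + 0.5000)Ma.
a = g/(1 + 0.5000) = 9.8/1.500 = 6.533 m/s².
T = 0.5000·M·a = (0.5000)(15.2)(6.533) = 49.65 N.

T ≈ 49.7 N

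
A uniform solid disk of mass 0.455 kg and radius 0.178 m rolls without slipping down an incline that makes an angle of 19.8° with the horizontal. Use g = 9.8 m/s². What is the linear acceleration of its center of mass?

Translation along the incline: Mg sinθ − f = Ma.
Rotation about the center: fR = Iα with I = ½MR². No-slip gives a = αR, so f = (I/R²)a = (1/2)M a.
Substituting: Mg sinθ = (1 + 0.5000)Ma, so a = g sinθ/(1 + 0.5000) = (9.8) sin 19.8° / 1.500 = 2.213 m/s².

a ≈ 2.21 m/s²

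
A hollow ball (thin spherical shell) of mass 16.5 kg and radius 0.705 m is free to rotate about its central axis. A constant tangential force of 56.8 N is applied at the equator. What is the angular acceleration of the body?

α ≈ 7.32 rad/s²

I = (2/3)MR² = (2/3)(16.5)(0.705)² = 5.467 kg·m².
τ = F R = (56.8)(0.705) = 40.04 N·m.
Newton's second law for rotation, τ = Iα, gives α = τ/I = 40.04/5.467 = 7.324 rad/s².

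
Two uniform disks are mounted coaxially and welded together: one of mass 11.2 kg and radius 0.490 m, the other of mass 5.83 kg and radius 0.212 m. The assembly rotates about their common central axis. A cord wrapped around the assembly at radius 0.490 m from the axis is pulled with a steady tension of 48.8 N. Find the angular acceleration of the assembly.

I = ½M₁R₁² + ½M₂R₂² = ½(11.2)(0.490)² + ½(5.83)(0.212)² = 1.476 kg·m².
τ = F r = (48.8)(0.490) = 23.91 N·m.
α = τ/I = 23.91/1.476 = 16.21 rad/s².

α ≈ 16.2 rad/s²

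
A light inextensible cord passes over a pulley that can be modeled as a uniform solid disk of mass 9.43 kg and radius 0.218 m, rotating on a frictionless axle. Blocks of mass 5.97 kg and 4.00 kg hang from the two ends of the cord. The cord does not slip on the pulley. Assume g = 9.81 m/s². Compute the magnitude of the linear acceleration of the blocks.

I = ½MR² = (1/2)(9.43)(0.218)² = 0.2241 kg·m².
Heavier block: m₁g − T₁ = m₁a. Lighter block: T₂ − m₂g = m₂a.
Pulley: (T₁ − T₂)R = Iα = I(a/R), so T₁ − T₂ = (I/R²)a = (1/2)M_p a = 4.715·a.
Adding the three: (m₁ − m₂)g = (m₁ + m₂ + 4.715)a, so a = (5.97 − 4.00)(9.81)/(5.97 + 4.00 + 4.715) = 1.316 m/s².

a ≈ 1.32 m/s²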